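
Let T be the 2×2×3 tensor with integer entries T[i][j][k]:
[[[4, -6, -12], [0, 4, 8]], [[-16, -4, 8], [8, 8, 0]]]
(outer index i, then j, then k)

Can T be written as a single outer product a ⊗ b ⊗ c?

The mode-3 unfolding of T (rows indexed by k, columns by (i,j) = (0,0), (0,1), (1,0), (1,1)) is [[4, 0, -16, 8], [-6, 4, -4, 8], [-12, 8, 8, 0]].
There the 3×3 minor on rows k ∈ {0, 1, 2}, columns (i,j) ∈ {(0,0), (0,1), (1,0)} is det [[4, 0, -16], [-6, 4, -4], [-12, 8, 8]] = 256 ≠ 0, so this unfolding has rank ≥ 3; CP rank is at least every unfolding rank, so rank(T) ≥ 3.
In particular rank(T) ≥ 3 > 1, so T is not rank-1.

No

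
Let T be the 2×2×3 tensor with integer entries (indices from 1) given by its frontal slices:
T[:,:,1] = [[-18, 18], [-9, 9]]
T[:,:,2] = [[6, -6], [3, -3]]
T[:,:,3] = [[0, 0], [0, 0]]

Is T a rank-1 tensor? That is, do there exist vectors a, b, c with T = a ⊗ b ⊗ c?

Yes

If T = a ⊗ b ⊗ c then every fibre of T is a multiple of the corresponding factor, so read the factors off the fibres through the nonzero entry T[1,1,1] = -18.
The mode-1 fibre T[:,1,1] = [-18, -9] gives a = [2, 1] (primitive direction); the mode-2 fibre T[1,:,1] = [-18, 18] gives b = [1, -1]; then c[k] = T[1,1,k] / (a[1]·b[1]) = [-18, 6, 0] / 2 = [-9, 3, 0].
Expanding [2, 1] ⊗ [1, -1] ⊗ [-9, 3, 0] reproduces all 12 entries of T, so T = [2, 1] ⊗ [1, -1] ⊗ [-9, 3, 0] and rank(T) ≤ 1.
Equivalently every frontal slice T[:,:,k] is c[k] times the rank-1 matrix [2, 1] ⊗ [1, -1]. So T has rank 1 (it is nonzero).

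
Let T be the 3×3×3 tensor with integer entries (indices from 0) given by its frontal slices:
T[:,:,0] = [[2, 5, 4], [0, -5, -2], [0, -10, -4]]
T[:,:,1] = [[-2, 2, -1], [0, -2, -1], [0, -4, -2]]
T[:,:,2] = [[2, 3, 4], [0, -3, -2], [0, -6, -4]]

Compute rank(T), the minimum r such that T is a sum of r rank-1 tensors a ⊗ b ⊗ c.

Lower bound: the mode-3 unfolding of T (rows indexed by k, columns by (i,j) = (0,0), (0,1), (0,2), (1,0), (1,1), (1,2), (2,0), (2,1), (2,2)) is [[2, 5, 4, 0, -5, -2, 0, -10, -4], [-2, 2, -1, 0, -2, -1, 0, -4, -2], [2, 3, 4, 0, -3, -2, 0, -6, -4]].
There the 3×3 minor on rows k ∈ {0, 1, 2}, columns (i,j) ∈ {(0,0), (0,1), (0,2)} is det [[2, 5, 4], [-2, 2, -1], [2, 3, 4]] = 12 ≠ 0, so this unfolding has rank ≥ 3; CP rank is at least every unfolding rank, so rank(T) ≥ 3. (This is only a lower bound: in general the CP rank may exceed every unfolding rank, so we still need to exhibit 3 rank-1 terms summing to T.)
Upper bound: T is a sum of 3 rank-1 terms, T = [1, -1, -2] ⊗ [0, 1, 0] ⊗ [1, 0, -1] + [1, -1, -2] ⊗ [0, 2, 1] ⊗ [2, 1, 2] + [1, 0, 0] ⊗ [1, 0, 1] ⊗ [2, -2, 2] (one valid choice — decompositions are not unique — normalised so each a, b is primitive with positive first nonzero entry; check it by expanding all entries), so rank(T) ≤ 3.
These bounds meet, so rank(T) = 3.

3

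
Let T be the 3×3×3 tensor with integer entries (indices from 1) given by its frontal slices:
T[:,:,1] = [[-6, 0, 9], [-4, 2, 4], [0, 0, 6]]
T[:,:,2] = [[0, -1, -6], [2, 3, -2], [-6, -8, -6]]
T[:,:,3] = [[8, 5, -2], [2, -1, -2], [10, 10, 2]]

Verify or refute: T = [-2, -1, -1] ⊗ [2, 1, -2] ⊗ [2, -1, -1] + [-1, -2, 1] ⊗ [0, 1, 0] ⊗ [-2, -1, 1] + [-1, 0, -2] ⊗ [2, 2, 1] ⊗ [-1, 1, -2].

No

Reconstruct entry (1,1,2) from the claimed factors: Σₗ aₗ[1]bₗ[1]cₗ[2] = (-2)·(2)·(-1) + (-1)·(0)·(-1) + (-1)·(2)·(1) = 2, but T[1,1,2] = 0. The claim is false.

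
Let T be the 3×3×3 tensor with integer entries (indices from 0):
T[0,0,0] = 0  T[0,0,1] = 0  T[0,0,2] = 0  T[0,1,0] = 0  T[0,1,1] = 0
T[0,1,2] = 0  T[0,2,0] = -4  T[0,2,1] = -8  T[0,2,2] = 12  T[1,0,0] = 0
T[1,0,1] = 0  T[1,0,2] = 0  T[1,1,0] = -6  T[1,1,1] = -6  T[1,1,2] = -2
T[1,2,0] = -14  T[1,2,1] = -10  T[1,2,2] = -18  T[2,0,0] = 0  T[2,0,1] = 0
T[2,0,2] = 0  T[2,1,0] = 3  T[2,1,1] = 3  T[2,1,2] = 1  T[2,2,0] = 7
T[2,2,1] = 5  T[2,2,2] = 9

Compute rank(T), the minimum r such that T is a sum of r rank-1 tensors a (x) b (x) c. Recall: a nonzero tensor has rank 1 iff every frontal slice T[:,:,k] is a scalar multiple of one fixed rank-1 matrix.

Lower bound: in the mode-1 unfolding of T (rows indexed by i, columns by (j,k)) the 2×2 minor on rows i ∈ {0, 1}, columns (j,k) ∈ {(1,0), (2,0)} is det [[0, -4], [-6, -14]] = -24 ≠ 0, so that unfolding has rank ≥ 2 and hence rank(T) ≥ 2 (CP rank is at least every unfolding rank, though it can be larger).
Upper bound: with S_k = T[:,:,k], the two rank-1 terms a₁b₁ᵀ, a₂b₂ᵀ are the rank-1 members of the pencil x·S₀ + y·S₁.
The 2×2 minor of x·S₀ + y·S₁ on rows {0,1}, columns {1,2} is −24·x² − 72·xy − 48·y² = (-24)·(x + 2·y)(x + y), vanishing at (x:y) = (2:-1) and (1:-1).
M₁ = 2·S₀ − S₁ = [[0, 0, 0], [0, -6, -18], [0, 3, 9]] = (-3)·(0, 2, -1)(0, 1, 3)ᵀ and M₂ = S₀ − S₁ = [[0, 0, 4], [0, 0, -4], [0, 0, 2]] = 2·(2, -2, 1)(0, 0, 1)ᵀ, so take a₁ = (0, 2, -1), b₁ = (0, 1, 3), a₂ = (2, -2, 1), b₂ = (0, 0, 1).
Each slice is an integer combination of E₁ = a₁b₁ᵀ and E₂ = a₂b₂ᵀ: S₀ = −3·E₁ − 2·E₂, S₁ = −3·E₁ − 4·E₂, S₂ = −E₁ + 6·E₂; reading off coefficients, c₁ = (-3, -3, -1) and c₂ = (-2, -4, 6).
Hence T = (0, 2, -1) (x) (0, 1, 3) (x) (-3, -3, -1) + (2, -2, 1) (x) (0, 0, 1) (x) (-2, -4, 6), so rank(T) ≤ 2.
These bounds meet, so rank(T) = 2.

2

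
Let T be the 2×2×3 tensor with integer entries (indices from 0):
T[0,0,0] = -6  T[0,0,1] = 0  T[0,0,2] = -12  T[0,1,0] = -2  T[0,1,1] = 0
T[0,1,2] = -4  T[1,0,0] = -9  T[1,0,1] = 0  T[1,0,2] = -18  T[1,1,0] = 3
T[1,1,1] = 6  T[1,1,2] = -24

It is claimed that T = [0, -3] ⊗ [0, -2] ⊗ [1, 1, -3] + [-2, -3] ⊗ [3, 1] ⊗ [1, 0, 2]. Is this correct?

Yes

Reconstruct entrywise from the claimed factors. For example, T[1,1,0] = 3 and Σₗ aₗ[1]bₗ[1]cₗ[0] = (-3)·(-2)·(1) + (-3)·(1)·(1) = 3; checking all 12 entries, every one matches. The claim holds.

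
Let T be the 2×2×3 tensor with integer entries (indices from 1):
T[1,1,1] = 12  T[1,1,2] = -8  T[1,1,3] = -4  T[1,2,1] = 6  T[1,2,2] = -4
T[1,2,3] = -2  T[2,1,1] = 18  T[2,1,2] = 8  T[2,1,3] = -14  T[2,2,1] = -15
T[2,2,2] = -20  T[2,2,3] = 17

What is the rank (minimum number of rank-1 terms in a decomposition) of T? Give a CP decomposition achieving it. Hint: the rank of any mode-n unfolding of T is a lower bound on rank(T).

Lower bound: the mode-2 unfolding of T (rows indexed by j, columns by (i,k) = (1,1), (1,2), (1,3), (2,1), (2,2), (2,3)) is [[12, -8, -4, 18, 8, -14], [6, -4, -2, -15, -20, 17]].
There the 2×2 minor on rows j ∈ {1, 2}, columns (i,k) ∈ {(1,1), (2,1)} is det [[12, 18], [6, -15]] = -288 ≠ 0, so this unfolding has rank ≥ 2; CP rank is at least every unfolding rank, so rank(T) ≥ 2. (Unfolding ranks only ever bound the CP rank from below — rank(T) can be strictly larger than all of them — so the matching upper bound has to come from an explicit 2-term decomposition.)
Upper bound — finding two terms. Write S_k = T[:,:,k] for the frontal slices: S₁ = [[12, 6], [18, -15]], S₂ = [[-8, -4], [8, -20]], S₃ = [[-4, -2], [-14, 17]].
If T = a₁ ⊗ b₁ ⊗ c₁ + a₂ ⊗ b₂ ⊗ c₂ then each S_k = c₁[k]·a₁b₁ᵀ + c₂[k]·a₂b₂ᵀ. S₁ and S₂ are linearly independent, so a₁b₁ᵀ and a₂b₂ᵀ must span the same plane of matrices: they are the rank-1 matrices of the form x·S₁ + y·S₂.
det(x·S₁ + y·S₂) is −288·x² − 96·xy + 192·y² = (-96)·(3·x − 2·y)(x + y), vanishing at (x:y) = (2:3) and (1:-1).
M₁ = 2·S₁ + 3·S₂ = [[0, 0], [60, -90]] = 30·[0, 1][2, -3]ᵀ and M₂ = S₁ − S₂ = [[20, 10], [10, 5]] = 5·[2, 1][2, 1]ᵀ, so take a₁ = [0, 1], b₁ = [2, -3], a₂ = [2, 1], b₂ = [2, 1].
Each slice is an integer combination of E₁ = a₁b₁ᵀ and E₂ = a₂b₂ᵀ: S₁ = 6·E₁ + 3·E₂, S₂ = 6·E₁ − 2·E₂, S₃ = −6·E₁ − E₂; reading off coefficients, c₁ = [6, 6, -6] and c₂ = [3, -2, -1].
Hence T = [0, 1] ⊗ [2, -3] ⊗ [6, 6, -6] + [2, 1] ⊗ [2, 1] ⊗ [3, -2, -1], so rank(T) ≤ 2.
These bounds meet, so rank(T) = 2.
Check entry T[1,1,2] = -8: (0)·(2)·(6) + (2)·(2)·(-2) = -8.

rank(T) = 2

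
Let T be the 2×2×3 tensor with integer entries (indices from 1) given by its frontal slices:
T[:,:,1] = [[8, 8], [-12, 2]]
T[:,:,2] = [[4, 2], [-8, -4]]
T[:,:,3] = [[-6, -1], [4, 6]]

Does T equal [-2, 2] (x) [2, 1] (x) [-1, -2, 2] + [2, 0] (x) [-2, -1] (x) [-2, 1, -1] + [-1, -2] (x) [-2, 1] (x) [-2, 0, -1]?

Reconstruct entrywise from the claimed factors. For example, T[1,2,1] = 8 and Σₗ aₗ[1]bₗ[2]cₗ[1] = (-2)·(1)·(-1) + (2)·(-1)·(-2) + (-1)·(1)·(-2) = 8; checking all 12 entries, every one matches. The claim holds.

Yes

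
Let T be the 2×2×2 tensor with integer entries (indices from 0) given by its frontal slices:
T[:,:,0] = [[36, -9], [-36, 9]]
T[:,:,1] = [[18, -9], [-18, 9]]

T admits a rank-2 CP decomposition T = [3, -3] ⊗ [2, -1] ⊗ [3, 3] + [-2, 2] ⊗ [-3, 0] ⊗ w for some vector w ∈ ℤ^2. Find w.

Subtract the known terms from T to get the rank-1 residual R = [-2, 2] ⊗ [-3, 0] ⊗ w, so R[i,j,k] = a[i]·b[j]·w[k]. Pick indices with nonzero a[0]·b[0] = (-2)·(-3) = 6. Only the fibre through (0,0,·) is needed: R[0,0,:] = T[0,0,:] − Σₗ aₗ[0]bₗ[0]cₗ = [36, 18] − (3)·(2)·[3, 3] = [18, 0]. Then w[k] = R[0,0,k] / 6 for each k, giving w = [18, 0] / 6 = [3, 0].

w = [3, 0]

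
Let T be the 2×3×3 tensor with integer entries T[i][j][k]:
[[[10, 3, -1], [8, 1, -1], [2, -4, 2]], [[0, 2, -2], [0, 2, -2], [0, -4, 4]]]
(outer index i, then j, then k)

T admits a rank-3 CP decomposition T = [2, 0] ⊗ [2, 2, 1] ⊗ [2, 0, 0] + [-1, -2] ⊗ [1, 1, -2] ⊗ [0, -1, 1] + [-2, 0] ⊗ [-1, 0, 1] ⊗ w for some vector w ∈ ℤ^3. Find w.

Subtract the known terms from T to get the rank-1 residual R = [-2, 0] ⊗ [-1, 0, 1] ⊗ w, so R[i,j,k] = a[i]·b[j]·w[k]. Pick indices with nonzero a[0]·b[0] = (-2)·(-1) = 2. Only the fibre through (0,0,·) is needed: R[0,0,:] = T[0,0,:] − Σₗ aₗ[0]bₗ[0]cₗ = [10, 3, -1] − (2)·(2)·[2, 0, 0] − (-1)·(1)·[0, -1, 1] = [2, 2, 0]. Then w[k] = R[0,0,k] / 2 for each k, giving w = [2, 2, 0] / 2 = [1, 1, 0].

w = [1, 1, 0]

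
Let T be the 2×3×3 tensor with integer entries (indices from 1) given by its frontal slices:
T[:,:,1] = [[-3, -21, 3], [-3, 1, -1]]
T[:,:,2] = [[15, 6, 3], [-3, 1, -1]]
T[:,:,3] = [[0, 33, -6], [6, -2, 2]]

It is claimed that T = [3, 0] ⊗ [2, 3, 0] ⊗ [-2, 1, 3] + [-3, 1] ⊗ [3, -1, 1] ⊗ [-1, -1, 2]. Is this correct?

Reconstruct entrywise from the claimed factors. For example, T[2,2,3] = -2 and Σₗ aₗ[2]bₗ[2]cₗ[3] = (0)·(3)·(3) + (1)·(-1)·(2) = -2; checking all 18 entries, every one matches. The claim holds.

Yes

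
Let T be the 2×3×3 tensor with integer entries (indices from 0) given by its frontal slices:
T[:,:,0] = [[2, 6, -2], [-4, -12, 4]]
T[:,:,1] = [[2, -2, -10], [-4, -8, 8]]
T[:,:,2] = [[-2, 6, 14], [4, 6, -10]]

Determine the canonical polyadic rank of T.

Lower bound: the mode-1 unfolding of T (rows indexed by i, columns by (j,k) = (0,0), (0,1), (0,2), (1,0), (1,1), (1,2), (2,0), (2,1), (2,2)) is [[2, 2, -2, 6, -2, 6, -2, -10, 14], [-4, -4, 4, -12, -8, 6, 4, 8, -10]].
There the 2×2 minor on rows i ∈ {0, 1}, columns (j,k) ∈ {(0,0), (1,1)} is det [[2, -2], [-4, -8]] = -24 ≠ 0, so this unfolding has rank ≥ 2; CP rank is at least every unfolding rank, so rank(T) ≥ 2. (Flattening ranks never certify an upper bound on CP rank; for that we must actually write T with 2 rank-1 terms.)
Upper bound — finding two terms. Write S_k = T[:,:,k] for the frontal slices: S₀ = [[2, 6, -2], [-4, -12, 4]], S₁ = [[2, -2, -10], [-4, -8, 8]], S₂ = [[-2, 6, 14], [4, 6, -10]].
If T = a₁ ⊗ b₁ ⊗ c₁ + a₂ ⊗ b₂ ⊗ c₂ then each S_k = c₁[k]·a₁b₁ᵀ + c₂[k]·a₂b₂ᵀ. S₀ and S₁ are linearly independent, so a₁b₁ᵀ and a₂b₂ᵀ must span the same plane of matrices: they are the rank-1 matrices of the form x·S₀ + y·S₁.
The 2×2 minor of x·S₀ + y·S₁ on rows {0,1}, columns {0,1} is −24·xy − 24·y² = (-24)·(y)(x + y), vanishing at (x:y) = (1:0) and (1:-1).
M₁ = S₀ = [[2, 6, -2], [-4, -12, 4]] = 2·[1, -2][1, 3, -1]ᵀ and M₂ = S₀ − S₁ = [[0, 8, 8], [0, -4, -4]] = 4·[2, -1][0, 1, 1]ᵀ, so take a₁ = [1, -2], b₁ = [1, 3, -1], a₂ = [2, -1], b₂ = [0, 1, 1].
Each slice is an integer combination of E₁ = a₁b₁ᵀ and E₂ = a₂b₂ᵀ: S₀ = 2·E₁, S₁ = 2·E₁ − 4·E₂, S₂ = −2·E₁ + 6·E₂; reading off coefficients, c₁ = [2, 2, -2] and c₂ = [0, -4, 6].
Hence T = [1, -2] ⊗ [1, 3, -1] ⊗ [2, 2, -2] + [2, -1] ⊗ [0, 1, 1] ⊗ [0, -4, 6], so rank(T) ≤ 2.
These bounds meet, so rank(T) = 2.

2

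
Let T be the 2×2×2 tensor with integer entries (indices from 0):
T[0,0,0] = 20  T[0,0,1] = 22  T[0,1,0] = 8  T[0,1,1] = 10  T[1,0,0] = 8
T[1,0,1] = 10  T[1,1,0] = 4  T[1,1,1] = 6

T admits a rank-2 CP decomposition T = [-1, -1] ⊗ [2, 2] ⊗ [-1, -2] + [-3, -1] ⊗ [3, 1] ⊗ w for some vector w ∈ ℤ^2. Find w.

w = [-2, -2]

Subtract the known terms from T to get the rank-1 residual R = [-3, -1] ⊗ [3, 1] ⊗ w, so R[i,j,k] = a[i]·b[j]·w[k]. Pick indices with nonzero a[0]·b[0] = (-3)·(3) = -9. Only the fibre through (0,0,·) is needed: R[0,0,:] = T[0,0,:] − Σₗ aₗ[0]bₗ[0]cₗ = [20, 22] − (-1)·(2)·[-1, -2] = [18, 18]. Then w[k] = R[0,0,k] / -9 for each k, giving w = [18, 18] / -9 = [-2, -2].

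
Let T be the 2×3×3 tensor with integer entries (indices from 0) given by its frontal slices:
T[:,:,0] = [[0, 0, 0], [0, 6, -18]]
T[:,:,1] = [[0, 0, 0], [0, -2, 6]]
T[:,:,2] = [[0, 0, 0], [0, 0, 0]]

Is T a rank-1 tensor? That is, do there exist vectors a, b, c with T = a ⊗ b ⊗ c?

If T = a ⊗ b ⊗ c then every fibre of T is a multiple of the corresponding factor, so read the factors off the fibres through the nonzero entry T[1,1,0] = 6.
The mode-1 fibre T[:,1,0] = [0, 6] gives a = [0, 1] (primitive direction); the mode-2 fibre T[1,:,0] = [0, 6, -18] gives b = [0, 1, -3]; then c[k] = T[1,1,k] / (a[1]·b[1]) = [6, -2, 0] / 1 = [6, -2, 0].
Expanding [0, 1] ⊗ [0, 1, -3] ⊗ [6, -2, 0] reproduces all 18 entries of T, so T = [0, 1] ⊗ [0, 1, -3] ⊗ [6, -2, 0] and rank(T) ≤ 1.
Equivalently every frontal slice T[:,:,k] is c[k] times the rank-1 matrix [0, 1] ⊗ [0, 1, -3]. So T has rank 1 (it is nonzero).

Yes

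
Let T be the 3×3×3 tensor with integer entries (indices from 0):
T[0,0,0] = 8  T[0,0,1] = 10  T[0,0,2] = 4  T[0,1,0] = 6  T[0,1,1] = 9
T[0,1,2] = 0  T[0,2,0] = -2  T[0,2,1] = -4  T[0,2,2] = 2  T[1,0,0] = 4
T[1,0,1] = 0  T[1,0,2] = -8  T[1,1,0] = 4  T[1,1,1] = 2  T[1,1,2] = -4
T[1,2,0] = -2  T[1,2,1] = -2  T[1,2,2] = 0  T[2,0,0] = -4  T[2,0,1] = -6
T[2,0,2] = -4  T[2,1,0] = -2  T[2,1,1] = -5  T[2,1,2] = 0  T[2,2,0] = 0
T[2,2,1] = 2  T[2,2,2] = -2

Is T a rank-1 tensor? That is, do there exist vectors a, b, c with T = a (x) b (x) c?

The mode-1 unfolding of T (rows indexed by i, columns by (j,k) = (0,0), (0,1), (0,2), (1,0), (1,1), (1,2), (2,0), (2,1), (2,2)) is [[8, 10, 4, 6, 9, 0, -2, -4, 2], [4, 0, -8, 4, 2, -4, -2, -2, 0], [-4, -6, -4, -2, -5, 0, 0, 2, -2]].
There the 3×3 minor on rows i ∈ {0, 1, 2}, columns (j,k) ∈ {(0,0), (0,1), (1,0)} is det [[8, 10, 6], [4, 0, 4], [-4, -6, -2]] = -32 ≠ 0, so this unfolding has rank ≥ 3; CP rank is at least every unfolding rank, so rank(T) ≥ 3.
In particular rank(T) ≥ 3 > 1, so T is not rank-1.

No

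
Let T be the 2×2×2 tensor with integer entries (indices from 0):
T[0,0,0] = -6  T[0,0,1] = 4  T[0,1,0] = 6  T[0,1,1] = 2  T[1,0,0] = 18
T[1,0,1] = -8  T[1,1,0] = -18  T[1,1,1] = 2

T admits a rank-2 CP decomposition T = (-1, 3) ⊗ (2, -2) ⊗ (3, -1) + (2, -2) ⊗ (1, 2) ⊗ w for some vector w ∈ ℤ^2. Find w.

Subtract the known terms from T to get the rank-1 residual R = (2, -2) ⊗ (1, 2) ⊗ w, so R[i,j,k] = a[i]·b[j]·w[k]. Pick indices with nonzero a[0]·b[0] = (2)·(1) = 2. Only the fibre through (0,0,·) is needed: R[0,0,:] = T[0,0,:] − Σₗ aₗ[0]bₗ[0]cₗ = [-6, 4] − (-1)·(2)·(3, -1) = [0, 2]. Then w[k] = R[0,0,k] / 2 for each k, giving w = [0, 2] / 2 = (0, 1).

w = (0, 1)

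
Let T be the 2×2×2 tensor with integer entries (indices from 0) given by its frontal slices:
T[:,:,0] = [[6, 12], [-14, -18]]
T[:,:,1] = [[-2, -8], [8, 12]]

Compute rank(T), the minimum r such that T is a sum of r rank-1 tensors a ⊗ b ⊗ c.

2

Lower bound: the mode-2 unfolding of T (rows indexed by j, columns by (i,k) = (0,0), (0,1), (1,0), (1,1)) is [[6, -2, -14, 8], [12, -8, -18, 12]].
There the 2×2 minor on rows j ∈ {0, 1}, columns (i,k) ∈ {(0,0), (0,1)} is det [[6, -2], [12, -8]] = -24 ≠ 0, so this unfolding has rank ≥ 2; CP rank is at least every unfolding rank, so rank(T) ≥ 2. (Unfolding ranks only ever bound the CP rank from below — rank(T) can be strictly larger than all of them — so the matching upper bound has to come from an explicit 2-term decomposition.)
Upper bound — finding two terms. Write S_k = T[:,:,k] for the frontal slices: S₀ = [[6, 12], [-14, -18]], S₁ = [[-2, -8], [8, 12]].
If T = a₁ ⊗ b₁ ⊗ c₁ + a₂ ⊗ b₂ ⊗ c₂ then each S_k = c₁[k]·a₁b₁ᵀ + c₂[k]·a₂b₂ᵀ. S₀ and S₁ are linearly independent, so a₁b₁ᵀ and a₂b₂ᵀ must span the same plane of matrices: they are the rank-1 matrices of the form x·S₀ + y·S₁.
det(x·S₀ + y·S₁) is 60·x² − 100·xy + 40·y² = 20·(3·x − 2·y)(x − y), vanishing at (x:y) = (2:3) and (1:1).
M₁ = 2·S₀ + 3·S₁ = [[6, 0], [-4, 0]] = 2·[3, -2][1, 0]ᵀ and M₂ = S₀ + S₁ = [[4, 4], [-6, -6]] = 2·[2, -3][1, 1]ᵀ, so take a₁ = [3, -2], b₁ = [1, 0], a₂ = [2, -3], b₂ = [1, 1].
Each slice is an integer combination of E₁ = a₁b₁ᵀ and E₂ = a₂b₂ᵀ: S₀ = −2·E₁ + 6·E₂, S₁ = 2·E₁ − 4·E₂; reading off coefficients, c₁ = [-2, 2] and c₂ = [6, -4].
Hence T = [3, -2] ⊗ [1, 0] ⊗ [-2, 2] + [2, -3] ⊗ [1, 1] ⊗ [6, -4], so rank(T) ≤ 2.
These bounds meet, so rank(T) = 2.
Check entry T[1,0,0] = -14: (-2)·(1)·(-2) + (-3)·(1)·(6) = -14.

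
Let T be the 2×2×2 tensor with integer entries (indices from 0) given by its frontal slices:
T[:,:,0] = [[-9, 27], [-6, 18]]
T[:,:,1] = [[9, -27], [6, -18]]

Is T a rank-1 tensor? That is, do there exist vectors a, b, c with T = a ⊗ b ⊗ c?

If T = a ⊗ b ⊗ c then every fibre of T is a multiple of the corresponding factor, so read the factors off the fibres through the nonzero entry T[0,0,0] = -9.
The mode-1 fibre T[:,0,0] = [-9, -6] gives a = [3, 2] (primitive direction); the mode-2 fibre T[0,:,0] = [-9, 27] gives b = [1, -3]; then c[k] = T[0,0,k] / (a[0]·b[0]) = [-9, 9] / 3 = [-3, 3].
Expanding [3, 2] ⊗ [1, -3] ⊗ [-3, 3] reproduces all 8 entries of T, so T = [3, 2] ⊗ [1, -3] ⊗ [-3, 3] and rank(T) ≤ 1.
Equivalently every frontal slice T[:,:,k] is c[k] times the rank-1 matrix [3, 2] ⊗ [1, -3]. So T has rank 1 (it is nonzero).

Yes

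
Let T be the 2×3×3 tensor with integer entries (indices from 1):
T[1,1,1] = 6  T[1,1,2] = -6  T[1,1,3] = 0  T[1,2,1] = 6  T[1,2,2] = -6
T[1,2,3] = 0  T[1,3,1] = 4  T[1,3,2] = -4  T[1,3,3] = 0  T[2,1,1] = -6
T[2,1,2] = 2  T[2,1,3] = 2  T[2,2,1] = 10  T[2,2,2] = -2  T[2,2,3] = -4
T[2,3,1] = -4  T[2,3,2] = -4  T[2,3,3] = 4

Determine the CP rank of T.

3

Lower bound: in the mode-2 unfolding of T (rows indexed by j, columns by (i,k)) the 3×3 minor on rows j ∈ {1, 2, 3}, columns (i,k) ∈ {(1,1), (2,1), (2,2)} is det [[6, -6, 2], [6, 10, -2], [4, -4, -4]] = -512 ≠ 0, so that unfolding has rank ≥ 3 and hence rank(T) ≥ 3 (CP rank is at least every unfolding rank, though it can be larger).
Upper bound: T is a sum of 3 rank-1 terms, T = (0, 1) ⊗ (1, -2, 2) ⊗ (-4, 0, 2) + (1, -1) ⊗ (2, 1, 0) ⊗ (2, -2, 0) + (1, 1) ⊗ (1, 2, 2) ⊗ (2, -2, 0) (written with every a and b primitive with positive leading entry and the scale carried by c; CP decompositions are not unique, and this one is verified by expanding entrywise), so rank(T) ≤ 3.
These bounds meet, so rank(T) = 3.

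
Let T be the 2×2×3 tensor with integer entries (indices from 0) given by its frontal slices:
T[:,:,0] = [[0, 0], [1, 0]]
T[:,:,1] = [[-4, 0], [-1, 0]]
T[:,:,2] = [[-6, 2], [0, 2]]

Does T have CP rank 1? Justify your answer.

The mode-3 unfolding of T (rows indexed by k, columns by (i,j) = (0,0), (0,1), (1,0), (1,1)) is [[0, 0, 1, 0], [-4, 0, -1, 0], [-6, 2, 0, 2]].
There the 3×3 minor on rows k ∈ {0, 1, 2}, columns (i,j) ∈ {(0,0), (0,1), (1,0)} is det [[0, 0, 1], [-4, 0, -1], [-6, 2, 0]] = -8 ≠ 0, so this unfolding has rank ≥ 3; CP rank is at least every unfolding rank, so rank(T) ≥ 3.
In particular rank(T) ≥ 3 > 1, so T is not rank-1.

No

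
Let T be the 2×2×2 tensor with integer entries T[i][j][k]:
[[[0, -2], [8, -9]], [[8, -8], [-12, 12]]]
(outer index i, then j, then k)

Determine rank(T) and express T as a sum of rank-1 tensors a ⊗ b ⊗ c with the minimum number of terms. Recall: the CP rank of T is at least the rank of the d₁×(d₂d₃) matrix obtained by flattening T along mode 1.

Lower bound: in the mode-2 unfolding of T (rows indexed by j, columns by (i,k)) the 2×2 minor on rows j ∈ {0, 1}, columns (i,k) ∈ {(0,0), (0,1)} is det [[0, -2], [8, -9]] = 16 ≠ 0, so that unfolding has rank ≥ 2 and hence rank(T) ≥ 2 (CP rank is at least every unfolding rank, though it can be larger).
Upper bound: with S_k = T[:,:,k], the two rank-1 terms a₁b₁ᵀ, a₂b₂ᵀ are the rank-1 members of the pencil x·S₀ + y·S₁.
det(x·S₀ + y·S₁) is −64·x² + 160·xy − 96·y² = (-32)·(2·x − 3·y)(x − y), vanishing at (x:y) = (3:2) and (1:1).
M₁ = 3·S₀ + 2·S₁ = [[-4, 6], [8, -12]] = (-2)·[1, -2][2, -3]ᵀ and M₂ = S₀ + S₁ = [[-2, -1], [0, 0]] = −[1, 0][2, 1]ᵀ, so take a₁ = [1, -2], b₁ = [2, -3], a₂ = [1, 0], b₂ = [2, 1].
Each slice is an integer combination of E₁ = a₁b₁ᵀ and E₂ = a₂b₂ᵀ: S₀ = −2·E₁ + 2·E₂, S₁ = 2·E₁ − 3·E₂; reading off coefficients, c₁ = [-2, 2] and c₂ = [2, -3].
Hence T = [1, -2] ⊗ [2, -3] ⊗ [-2, 2] + [1, 0] ⊗ [2, 1] ⊗ [2, -3], so rank(T) ≤ 2.
These bounds meet, so rank(T) = 2.

rank(T) = 2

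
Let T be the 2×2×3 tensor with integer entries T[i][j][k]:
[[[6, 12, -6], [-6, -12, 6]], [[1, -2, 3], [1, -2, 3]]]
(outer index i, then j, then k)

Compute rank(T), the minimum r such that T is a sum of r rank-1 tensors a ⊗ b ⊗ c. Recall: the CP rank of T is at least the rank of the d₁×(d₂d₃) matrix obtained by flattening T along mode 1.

2

Lower bound: in the mode-1 unfolding of T (rows indexed by i, columns by (j,k)) the 2×2 minor on rows i ∈ {0, 1}, columns (j,k) ∈ {(0,0), (0,1)} is det [[6, 12], [1, -2]] = -24 ≠ 0, so that unfolding has rank ≥ 2 and hence rank(T) ≥ 2 (CP rank is at least every unfolding rank, though it can be larger).
Upper bound: with S_k = T[:,:,k], the two rank-1 terms a₁b₁ᵀ, a₂b₂ᵀ are the rank-1 members of the pencil x·S₀ + y·S₁.
det(x·S₀ + y·S₁) is 12·x² − 48·y² = 12·(x − 2·y)(x + 2·y), vanishing at (x:y) = (2:1) and (2:-1).
M₁ = 2·S₀ + S₁ = [[24, -24], [0, 0]] = 24·(1, 0)(1, -1)ᵀ and M₂ = 2·S₀ − S₁ = [[0, 0], [4, 4]] = 4·(0, 1)(1, 1)ᵀ, so take a₁ = (1, 0), b₁ = (1, -1), a₂ = (0, 1), b₂ = (1, 1).
Each slice is an integer combination of E₁ = a₁b₁ᵀ and E₂ = a₂b₂ᵀ: S₀ = 6·E₁ + E₂, S₁ = 12·E₁ − 2·E₂, S₂ = −6·E₁ + 3·E₂; reading off coefficients, c₁ = (6, 12, -6) and c₂ = (1, -2, 3).
Hence T = (1, 0) ⊗ (1, -1) ⊗ (6, 12, -6) + (0, 1) ⊗ (1, 1) ⊗ (1, -2, 3), so rank(T) ≤ 2.
These bounds meet, so rank(T) = 2.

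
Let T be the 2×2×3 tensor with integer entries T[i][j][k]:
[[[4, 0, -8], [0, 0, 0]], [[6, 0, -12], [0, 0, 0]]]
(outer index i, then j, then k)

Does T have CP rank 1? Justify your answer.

If T = a (x) b (x) c then every fibre of T is a multiple of the corresponding factor, so read the factors off the fibres through the nonzero entry T[0,0,0] = 4.
The mode-1 fibre T[:,0,0] = [4, 6] gives a = [2, 3] (primitive direction); the mode-2 fibre T[0,:,0] = [4, 0] gives b = [1, 0]; then c[k] = T[0,0,k] / (a[0]·b[0]) = [4, 0, -8] / 2 = [2, 0, -4].
Expanding [2, 3] (x) [1, 0] (x) [2, 0, -4] reproduces all 12 entries of T, so T = [2, 3] (x) [1, 0] (x) [2, 0, -4] and rank(T) ≤ 1.
Equivalently every frontal slice T[:,:,k] is c[k] times the rank-1 matrix [2, 3] (x) [1, 0]. So T has rank 1 (it is nonzero).

Yes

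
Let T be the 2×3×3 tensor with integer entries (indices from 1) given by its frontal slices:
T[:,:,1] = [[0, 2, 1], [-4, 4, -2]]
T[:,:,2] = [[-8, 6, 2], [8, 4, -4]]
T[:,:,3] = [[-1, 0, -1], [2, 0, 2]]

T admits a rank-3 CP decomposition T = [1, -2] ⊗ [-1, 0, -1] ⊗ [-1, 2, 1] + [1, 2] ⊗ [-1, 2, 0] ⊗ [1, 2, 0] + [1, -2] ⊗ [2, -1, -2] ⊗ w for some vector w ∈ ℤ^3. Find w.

Subtract the known terms from T to get the rank-1 residual R = [1, -2] ⊗ [2, -1, -2] ⊗ w, so R[i,j,k] = a[i]·b[j]·w[k]. Pick indices with nonzero a[1]·b[1] = (1)·(2) = 2. Only the fibre through (1,1,·) is needed: R[1,1,:] = T[1,1,:] − Σₗ aₗ[1]bₗ[1]cₗ = [0, -8, -1] − (1)·(-1)·[-1, 2, 1] − (1)·(-1)·[1, 2, 0] = [0, -4, 0]. Then w[k] = R[1,1,k] / 2 for each k, giving w = [0, -4, 0] / 2 = [0, -2, 0].

w = [0, -2, 0]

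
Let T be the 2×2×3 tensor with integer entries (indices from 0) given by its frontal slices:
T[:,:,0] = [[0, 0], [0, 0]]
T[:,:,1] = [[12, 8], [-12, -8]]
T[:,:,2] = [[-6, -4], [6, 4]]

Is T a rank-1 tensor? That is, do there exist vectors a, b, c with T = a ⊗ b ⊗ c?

Yes

If T = a ⊗ b ⊗ c then every fibre of T is a multiple of the corresponding factor, so read the factors off the fibres through the nonzero entry T[0,0,1] = 12.
The mode-1 fibre T[:,0,1] = [12, -12] gives a = [1, -1] (primitive direction); the mode-2 fibre T[0,:,1] = [12, 8] gives b = [3, 2]; then c[k] = T[0,0,k] / (a[0]·b[0]) = [0, 12, -6] / 3 = [0, 4, -2].
Expanding [1, -1] ⊗ [3, 2] ⊗ [0, 4, -2] reproduces all 12 entries of T, so T = [1, -1] ⊗ [3, 2] ⊗ [0, 4, -2] and rank(T) ≤ 1.
Equivalently every frontal slice T[:,:,k] is c[k] times the rank-1 matrix [1, -1] ⊗ [3, 2]. So T has rank 1 (it is nonzero).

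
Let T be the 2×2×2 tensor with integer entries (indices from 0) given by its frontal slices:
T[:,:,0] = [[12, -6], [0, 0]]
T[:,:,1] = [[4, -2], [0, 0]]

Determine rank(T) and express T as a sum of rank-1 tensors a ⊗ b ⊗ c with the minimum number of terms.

Lower bound: T ≠ 0 (e.g. T[0,0,0] = 12), so rank(T) ≥ 1.
Upper bound: if T = a ⊗ b ⊗ c then every fibre of T is a multiple of the corresponding factor, so read the factors off the fibres through the nonzero entry T[0,0,0] = 12.
The mode-1 fibre T[:,0,0] = [12, 0] gives a = [1, 0] (primitive direction); the mode-2 fibre T[0,:,0] = [12, -6] gives b = [2, -1]; then c[k] = T[0,0,k] / (a[0]·b[0]) = [12, 4] / 2 = [6, 2].
Expanding [1, 0] ⊗ [2, -1] ⊗ [6, 2] reproduces all 8 entries of T, so T = [1, 0] ⊗ [2, -1] ⊗ [6, 2] and rank(T) ≤ 1.
These bounds meet, so rank(T) = 1.

rank(T) = 1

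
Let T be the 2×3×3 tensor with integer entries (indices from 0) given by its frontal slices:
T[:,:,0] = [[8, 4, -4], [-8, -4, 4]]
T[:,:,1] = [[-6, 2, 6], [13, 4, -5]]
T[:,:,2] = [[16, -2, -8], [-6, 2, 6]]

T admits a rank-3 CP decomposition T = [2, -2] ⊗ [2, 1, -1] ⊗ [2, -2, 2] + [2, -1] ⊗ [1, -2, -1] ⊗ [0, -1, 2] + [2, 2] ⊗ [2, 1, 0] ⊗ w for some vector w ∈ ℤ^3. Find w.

w = [0, 1, 1]

Subtract the known terms from T to get the rank-1 residual R = [2, 2] ⊗ [2, 1, 0] ⊗ w, so R[i,j,k] = a[i]·b[j]·w[k]. Pick indices with nonzero a[0]·b[0] = (2)·(2) = 4. Only the fibre through (0,0,·) is needed: R[0,0,:] = T[0,0,:] − Σₗ aₗ[0]bₗ[0]cₗ = [8, -6, 16] − (2)·(2)·[2, -2, 2] − (2)·(1)·[0, -1, 2] = [0, 4, 4]. Then w[k] = R[0,0,k] / 4 for each k, giving w = [0, 4, 4] / 4 = [0, 1, 1].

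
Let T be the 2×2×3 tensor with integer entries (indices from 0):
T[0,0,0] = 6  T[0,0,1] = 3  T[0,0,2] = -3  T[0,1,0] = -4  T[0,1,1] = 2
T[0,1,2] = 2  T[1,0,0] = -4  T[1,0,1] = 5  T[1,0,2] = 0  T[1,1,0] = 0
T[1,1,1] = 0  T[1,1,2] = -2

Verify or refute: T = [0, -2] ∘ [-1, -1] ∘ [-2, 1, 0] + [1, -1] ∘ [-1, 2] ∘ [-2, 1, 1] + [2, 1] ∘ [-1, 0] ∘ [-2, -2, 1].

Reconstruct entrywise from the claimed factors. For example, T[1,0,1] = 5 and Σₗ aₗ[1]bₗ[0]cₗ[1] = (-2)·(-1)·(1) + (-1)·(-1)·(1) + (1)·(-1)·(-2) = 5; checking all 12 entries, every one matches. The claim holds.

Yes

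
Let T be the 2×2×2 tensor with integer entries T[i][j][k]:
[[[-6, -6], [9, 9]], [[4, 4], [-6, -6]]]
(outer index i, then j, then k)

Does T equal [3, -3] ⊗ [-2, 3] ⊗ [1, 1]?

Reconstruct entry (1,0,0) from the claimed factors: Σₗ aₗ[1]bₗ[0]cₗ[0] = (-3)·(-2)·(1) = 6, but T[1,0,0] = 4. The claim is false.

No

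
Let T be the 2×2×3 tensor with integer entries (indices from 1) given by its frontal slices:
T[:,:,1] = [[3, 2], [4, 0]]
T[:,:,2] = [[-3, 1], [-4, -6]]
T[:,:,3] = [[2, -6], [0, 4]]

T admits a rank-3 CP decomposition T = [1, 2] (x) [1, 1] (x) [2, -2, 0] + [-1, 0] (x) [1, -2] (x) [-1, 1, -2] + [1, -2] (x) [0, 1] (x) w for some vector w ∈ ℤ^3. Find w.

w = [2, 1, -2]

Subtract the known terms from T to get the rank-1 residual R = [1, -2] (x) [0, 1] (x) w, so R[i,j,k] = a[i]·b[j]·w[k]. Pick indices with nonzero a[1]·b[2] = (1)·(1) = 1. Only the fibre through (1,2,·) is needed: R[1,2,:] = T[1,2,:] − Σₗ aₗ[1]bₗ[2]cₗ = [2, 1, -6] − (1)·(1)·[2, -2, 0] − (-1)·(-2)·[-1, 1, -2] = [2, 1, -2]. Then w[k] = R[1,2,k] / 1 for each k, giving w = [2, 1, -2] / 1 = [2, 1, -2].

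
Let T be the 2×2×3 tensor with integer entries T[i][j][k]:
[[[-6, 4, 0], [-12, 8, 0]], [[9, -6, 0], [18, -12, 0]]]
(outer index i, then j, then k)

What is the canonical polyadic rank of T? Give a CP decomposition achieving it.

Lower bound: T ≠ 0 (e.g. T[0,0,0] = -6), so rank(T) ≥ 1.
Upper bound: if T = a ⊗ b ⊗ c then every fibre of T is a multiple of the corresponding factor, so read the factors off the fibres through the nonzero entry T[0,0,0] = -6.
The mode-1 fibre T[:,0,0] = [-6, 9] gives a = [2, -3] (primitive direction); the mode-2 fibre T[0,:,0] = [-6, -12] gives b = [1, 2]; then c[k] = T[0,0,k] / (a[0]·b[0]) = [-6, 4, 0] / 2 = [-3, 2, 0].
Expanding [2, -3] ⊗ [1, 2] ⊗ [-3, 2, 0] reproduces all 12 entries of T, so T = [2, -3] ⊗ [1, 2] ⊗ [-3, 2, 0] and rank(T) ≤ 1.
These bounds meet, so rank(T) = 1.

rank(T) = 1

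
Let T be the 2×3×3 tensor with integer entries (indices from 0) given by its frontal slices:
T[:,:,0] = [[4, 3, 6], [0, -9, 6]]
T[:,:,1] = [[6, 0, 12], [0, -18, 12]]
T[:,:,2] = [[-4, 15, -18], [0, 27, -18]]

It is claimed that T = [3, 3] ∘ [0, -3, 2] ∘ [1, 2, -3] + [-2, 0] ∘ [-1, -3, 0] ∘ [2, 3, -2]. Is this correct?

Yes

Reconstruct entrywise from the claimed factors. For example, T[1,0,1] = 0 and Σₗ aₗ[1]bₗ[0]cₗ[1] = (3)·(0)·(2) + (0)·(-1)·(3) = 0; checking all 18 entries, every one matches. The claim holds.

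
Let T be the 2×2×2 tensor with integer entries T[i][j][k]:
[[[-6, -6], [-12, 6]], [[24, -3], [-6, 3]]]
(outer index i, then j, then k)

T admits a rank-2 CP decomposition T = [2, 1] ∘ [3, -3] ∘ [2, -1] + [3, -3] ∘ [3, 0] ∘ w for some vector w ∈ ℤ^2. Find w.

w = [-2, 0]

Subtract the known terms from T to get the rank-1 residual R = [3, -3] ∘ [3, 0] ∘ w, so R[i,j,k] = a[i]·b[j]·w[k]. Pick indices with nonzero a[0]·b[0] = (3)·(3) = 9. Only the fibre through (0,0,·) is needed: R[0,0,:] = T[0,0,:] − Σₗ aₗ[0]bₗ[0]cₗ = [-6, -6] − (2)·(3)·[2, -1] = [-18, 0]. Then w[k] = R[0,0,k] / 9 for each k, giving w = [-18, 0] / 9 = [-2, 0].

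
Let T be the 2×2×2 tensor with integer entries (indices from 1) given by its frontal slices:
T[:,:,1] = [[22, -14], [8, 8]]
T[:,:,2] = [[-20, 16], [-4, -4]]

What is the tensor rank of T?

2

Lower bound: the mode-3 unfolding of T (rows indexed by k, columns by (i,j) = (1,1), (1,2), (2,1), (2,2)) is [[22, -14, 8, 8], [-20, 16, -4, -4]].
There the 2×2 minor on rows k ∈ {1, 2}, columns (i,j) ∈ {(1,1), (1,2)} is det [[22, -14], [-20, 16]] = 72 ≠ 0, so this unfolding has rank ≥ 2; CP rank is at least every unfolding rank, so rank(T) ≥ 2. (Flattening ranks never certify an upper bound on CP rank; for that we must actually write T with 2 rank-1 terms.)
Upper bound — finding two terms. Write S_k = T[:,:,k] for the frontal slices: S₁ = [[22, -14], [8, 8]], S₂ = [[-20, 16], [-4, -4]].
If T = a₁ ⊗ b₁ ⊗ c₁ + a₂ ⊗ b₂ ⊗ c₂ then each S_k = c₁[k]·a₁b₁ᵀ + c₂[k]·a₂b₂ᵀ. S₁ and S₂ are linearly independent, so a₁b₁ᵀ and a₂b₂ᵀ must span the same plane of matrices: they are the rank-1 matrices of the form x·S₁ + y·S₂.
det(x·S₁ + y·S₂) is 288·x² − 432·xy + 144·y² = 144·(2·x − y)(x − y), vanishing at (x:y) = (1:2) and (1:1).
M₁ = S₁ + 2·S₂ = [[-18, 18], [0, 0]] = (-18)·[1, 0][1, -1]ᵀ and M₂ = S₁ + S₂ = [[2, 2], [4, 4]] = 2·[1, 2][1, 1]ᵀ, so take a₁ = [1, 0], b₁ = [1, -1], a₂ = [1, 2], b₂ = [1, 1].
Each slice is an integer combination of E₁ = a₁b₁ᵀ and E₂ = a₂b₂ᵀ: S₁ = 18·E₁ + 4·E₂, S₂ = −18·E₁ − 2·E₂; reading off coefficients, c₁ = [18, -18] and c₂ = [4, -2].
Hence T = [1, 0] ⊗ [1, -1] ⊗ [18, -18] + [1, 2] ⊗ [1, 1] ⊗ [4, -2], so rank(T) ≤ 2.
These bounds meet, so rank(T) = 2.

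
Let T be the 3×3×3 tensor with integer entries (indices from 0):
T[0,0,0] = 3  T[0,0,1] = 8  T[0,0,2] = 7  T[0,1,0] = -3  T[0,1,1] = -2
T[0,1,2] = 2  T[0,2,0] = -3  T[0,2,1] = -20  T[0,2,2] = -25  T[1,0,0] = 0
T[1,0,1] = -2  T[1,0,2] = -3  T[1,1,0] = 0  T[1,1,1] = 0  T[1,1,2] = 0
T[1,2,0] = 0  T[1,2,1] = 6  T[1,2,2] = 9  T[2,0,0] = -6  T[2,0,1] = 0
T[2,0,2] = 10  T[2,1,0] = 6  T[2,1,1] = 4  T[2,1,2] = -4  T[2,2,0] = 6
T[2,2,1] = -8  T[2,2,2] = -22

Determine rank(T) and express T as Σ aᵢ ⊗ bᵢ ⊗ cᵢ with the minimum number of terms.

Lower bound: the mode-2 unfolding of T (rows indexed by j, columns by (i,k) = (0,0), (0,1), (0,2), (1,0), (1,1), (1,2), (2,0), (2,1), (2,2)) is [[3, 8, 7, 0, -2, -3, -6, 0, 10], [-3, -2, 2, 0, 0, 0, 6, 4, -4], [-3, -20, -25, 0, 6, 9, 6, -8, -22]].
There the 2×2 minor on rows j ∈ {0, 1}, columns (i,k) ∈ {(0,0), (0,1)} is det [[3, 8], [-3, -2]] = 18 ≠ 0, so this unfolding has rank ≥ 2; CP rank is at least every unfolding rank, so rank(T) ≥ 2. (This is only a lower bound: in general the CP rank may exceed every unfolding rank, so we still need to exhibit 2 rank-1 terms summing to T.)
Upper bound — finding two terms. Write S_k = T[:,:,k] for the frontal slices: S₀ = [[3, -3, -3], [0, 0, 0], [-6, 6, 6]], S₁ = [[8, -2, -20], [-2, 0, 6], [0, 4, -8]], S₂ = [[7, 2, -25], [-3, 0, 9], [10, -4, -22]].
If T = a₁ ⊗ b₁ ⊗ c₁ + a₂ ⊗ b₂ ⊗ c₂ then each S_k = c₁[k]·a₁b₁ᵀ + c₂[k]·a₂b₂ᵀ. S₀ and S₁ are linearly independent, so a₁b₁ᵀ and a₂b₂ᵀ must span the same plane of matrices: they are the rank-1 matrices of the form x·S₀ + y·S₁.
The 2×2 minor of x·S₀ + y·S₁ on rows {0,1}, columns {0,1} is −6·xy − 4·y² = (-2)·(3·x + 2·y)(y), vanishing at (x:y) = (2:-3) and (1:0).
M₁ = 2·S₀ − 3·S₁ = [[-18, 0, 54], [6, 0, -18], [-12, 0, 36]] = (-6)·[3, -1, 2][1, 0, -3]ᵀ and M₂ = S₀ = [[3, -3, -3], [0, 0, 0], [-6, 6, 6]] = 3·[1, 0, -2][1, -1, -1]ᵀ, so take a₁ = [3, -1, 2], b₁ = [1, 0, -3], a₂ = [1, 0, -2], b₂ = [1, -1, -1].
Each slice is an integer combination of E₁ = a₁b₁ᵀ and E₂ = a₂b₂ᵀ: S₀ = 3·E₂, S₁ = 2·E₁ + 2·E₂, S₂ = 3·E₁ − 2·E₂; reading off coefficients, c₁ = [0, 2, 3] and c₂ = [3, 2, -2].
Hence T = [3, -1, 2] ⊗ [1, 0, -3] ⊗ [0, 2, 3] + [1, 0, -2] ⊗ [1, -1, -1] ⊗ [3, 2, -2], so rank(T) ≤ 2.
These bounds meet, so rank(T) = 2.

rank(T) = 2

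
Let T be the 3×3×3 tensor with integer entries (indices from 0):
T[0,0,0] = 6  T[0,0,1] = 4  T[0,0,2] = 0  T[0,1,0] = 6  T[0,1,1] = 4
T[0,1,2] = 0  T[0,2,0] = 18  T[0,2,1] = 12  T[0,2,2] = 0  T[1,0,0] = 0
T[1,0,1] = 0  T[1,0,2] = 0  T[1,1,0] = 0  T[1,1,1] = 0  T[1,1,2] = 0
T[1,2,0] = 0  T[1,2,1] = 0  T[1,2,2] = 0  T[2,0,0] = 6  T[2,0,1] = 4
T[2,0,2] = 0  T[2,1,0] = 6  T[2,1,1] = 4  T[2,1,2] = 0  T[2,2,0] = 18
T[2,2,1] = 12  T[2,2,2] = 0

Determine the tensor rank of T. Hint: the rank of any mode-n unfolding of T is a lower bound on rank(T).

1

Lower bound: T ≠ 0 (e.g. T[0,0,0] = 6), so rank(T) ≥ 1.
Upper bound: if T = a ⊗ b ⊗ c then every fibre of T is a multiple of the corresponding factor, so read the factors off the fibres through the nonzero entry T[0,0,0] = 6.
The mode-1 fibre T[:,0,0] = [6, 0, 6] gives a = [1, 0, 1] (primitive direction); the mode-2 fibre T[0,:,0] = [6, 6, 18] gives b = [1, 1, 3]; then c[k] = T[0,0,k] / (a[0]·b[0]) = [6, 4, 0] / 1 = [6, 4, 0].
Expanding [1, 0, 1] ⊗ [1, 1, 3] ⊗ [6, 4, 0] reproduces all 27 entries of T, so T = [1, 0, 1] ⊗ [1, 1, 3] ⊗ [6, 4, 0] and rank(T) ≤ 1.
These bounds meet, so rank(T) = 1.
Check entry T[0,2,2] = 0: (1)·(3)·(0) = 0.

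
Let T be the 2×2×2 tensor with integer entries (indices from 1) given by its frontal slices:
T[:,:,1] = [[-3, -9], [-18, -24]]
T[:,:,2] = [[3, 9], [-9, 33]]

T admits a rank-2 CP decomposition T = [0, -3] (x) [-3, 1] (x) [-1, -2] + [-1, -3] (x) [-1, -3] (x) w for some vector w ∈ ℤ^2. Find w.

Subtract the known terms from T to get the rank-1 residual R = [-1, -3] (x) [-1, -3] (x) w, so R[i,j,k] = a[i]·b[j]·w[k]. Pick indices with nonzero a[1]·b[1] = (-1)·(-1) = 1. Only the fibre through (1,1,·) is needed: R[1,1,:] = T[1,1,:] − Σₗ aₗ[1]bₗ[1]cₗ = [-3, 3] − (0)·(-3)·[-1, -2] = [-3, 3]. Then w[k] = R[1,1,k] / 1 for each k, giving w = [-3, 3] / 1 = [-3, 3].

w = [-3, 3]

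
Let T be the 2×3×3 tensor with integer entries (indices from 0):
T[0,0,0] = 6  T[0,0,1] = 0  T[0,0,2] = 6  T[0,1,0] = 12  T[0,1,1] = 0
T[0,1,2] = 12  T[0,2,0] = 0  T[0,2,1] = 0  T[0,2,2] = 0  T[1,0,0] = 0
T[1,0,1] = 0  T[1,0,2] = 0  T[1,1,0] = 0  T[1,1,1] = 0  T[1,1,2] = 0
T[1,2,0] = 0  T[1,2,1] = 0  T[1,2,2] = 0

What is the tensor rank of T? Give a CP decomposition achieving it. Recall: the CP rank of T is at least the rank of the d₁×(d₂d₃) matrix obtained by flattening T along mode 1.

rank(T) = 1

Lower bound: T ≠ 0 (e.g. T[0,0,0] = 6), so rank(T) ≥ 1.
Upper bound: if T = a (x) b (x) c then every fibre of T is a multiple of the corresponding factor, so read the factors off the fibres through the nonzero entry T[0,0,0] = 6.
The mode-1 fibre T[:,0,0] = [6, 0] gives a = [1, 0] (primitive direction); the mode-2 fibre T[0,:,0] = [6, 12, 0] gives b = [1, 2, 0]; then c[k] = T[0,0,k] / (a[0]·b[0]) = [6, 0, 6] / 1 = [6, 0, 6].
Expanding [1, 0] (x) [1, 2, 0] (x) [6, 0, 6] reproduces all 18 entries of T, so T = [1, 0] (x) [1, 2, 0] (x) [6, 0, 6] and rank(T) ≤ 1.
These bounds meet, so rank(T) = 1.
Check entry T[1,1,1] = 0: (0)·(2)·(0) = 0.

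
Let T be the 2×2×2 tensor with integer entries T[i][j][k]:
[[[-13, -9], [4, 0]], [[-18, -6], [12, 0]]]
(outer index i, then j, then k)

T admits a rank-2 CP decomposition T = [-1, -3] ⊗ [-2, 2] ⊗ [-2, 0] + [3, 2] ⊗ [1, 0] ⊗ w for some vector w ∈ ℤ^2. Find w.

w = [-3, -3]

Subtract the known terms from T to get the rank-1 residual R = [3, 2] ⊗ [1, 0] ⊗ w, so R[i,j,k] = a[i]·b[j]·w[k]. Pick indices with nonzero a[0]·b[0] = (3)·(1) = 3. Only the fibre through (0,0,·) is needed: R[0,0,:] = T[0,0,:] − Σₗ aₗ[0]bₗ[0]cₗ = [-13, -9] − (-1)·(-2)·[-2, 0] = [-9, -9]. Then w[k] = R[0,0,k] / 3 for each k, giving w = [-9, -9] / 3 = [-3, -3].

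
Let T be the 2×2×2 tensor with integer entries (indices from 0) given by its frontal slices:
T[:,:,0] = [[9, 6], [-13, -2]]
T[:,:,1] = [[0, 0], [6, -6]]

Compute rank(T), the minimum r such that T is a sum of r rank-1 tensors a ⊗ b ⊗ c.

Lower bound: in the mode-2 unfolding of T (rows indexed by j, columns by (i,k)) the 2×2 minor on rows j ∈ {0, 1}, columns (i,k) ∈ {(0,0), (1,0)} is det [[9, -13], [6, -2]] = 60 ≠ 0, so that unfolding has rank ≥ 2 and hence rank(T) ≥ 2 (CP rank is at least every unfolding rank, though it can be larger).
Upper bound: with S_k = T[:,:,k], the two rank-1 terms a₁b₁ᵀ, a₂b₂ᵀ are the rank-1 members of the pencil x·S₀ + y·S₁.
det(x·S₀ + y·S₁) is 60·x² − 90·xy = 30·(2·x − 3·y)(x), vanishing at (x:y) = (3:2) and (0:1).
M₁ = 3·S₀ + 2·S₁ = [[27, 18], [-27, -18]] = 9·[1, -1][3, 2]ᵀ and M₂ = S₁ = [[0, 0], [6, -6]] = 6·[0, 1][1, -1]ᵀ, so take a₁ = [1, -1], b₁ = [3, 2], a₂ = [0, 1], b₂ = [1, -1].
Each slice is an integer combination of E₁ = a₁b₁ᵀ and E₂ = a₂b₂ᵀ: S₀ = 3·E₁ − 4·E₂, S₁ = 6·E₂; reading off coefficients, c₁ = [3, 0] and c₂ = [-4, 6].
Hence T = [1, -1] ⊗ [3, 2] ⊗ [3, 0] + [0, 1] ⊗ [1, -1] ⊗ [-4, 6], so rank(T) ≤ 2.
These bounds meet, so rank(T) = 2.

2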